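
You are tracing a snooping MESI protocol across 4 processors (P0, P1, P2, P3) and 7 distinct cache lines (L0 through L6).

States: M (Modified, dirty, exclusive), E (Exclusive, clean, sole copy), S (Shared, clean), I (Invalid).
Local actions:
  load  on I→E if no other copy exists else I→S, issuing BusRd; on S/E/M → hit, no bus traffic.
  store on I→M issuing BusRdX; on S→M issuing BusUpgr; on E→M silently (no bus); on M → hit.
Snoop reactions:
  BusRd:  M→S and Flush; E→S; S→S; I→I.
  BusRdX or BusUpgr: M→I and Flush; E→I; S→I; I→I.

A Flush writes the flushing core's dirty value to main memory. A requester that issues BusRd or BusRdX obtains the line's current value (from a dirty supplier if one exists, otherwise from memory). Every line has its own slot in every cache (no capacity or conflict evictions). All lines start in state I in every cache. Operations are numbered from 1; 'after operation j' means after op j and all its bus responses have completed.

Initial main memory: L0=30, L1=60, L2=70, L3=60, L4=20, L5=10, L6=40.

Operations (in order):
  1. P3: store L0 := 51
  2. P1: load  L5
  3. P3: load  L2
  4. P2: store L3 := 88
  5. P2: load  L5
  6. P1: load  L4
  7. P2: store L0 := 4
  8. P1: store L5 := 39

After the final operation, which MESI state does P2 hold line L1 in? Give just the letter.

state = I

1. P3: store L0 := 51  bus=[BusRdX]  L0: P0=I P1=I P2=I P3=M  mem[L0]=30
2. P1: load  L5  bus=[BusRd]  L5: P0=I P1=E P2=I P3=I  mem[L5]=10
3. P3: load  L2  bus=[BusRd]  L2: P0=I P1=I P2=I P3=E  mem[L2]=70
4. P2: store L3 := 88  bus=[BusRdX]  L3: P0=I P1=I P2=M P3=I  mem[L3]=60
5. P2: load  L5  bus=[BusRd]  L5: P0=I P1=S P2=S P3=I  mem[L5]=10
6. P1: load  L4  bus=[BusRd]  L4: P0=I P1=E P2=I P3=I  mem[L4]=20
7. P2: store L0 := 4  bus=[BusRdX,Flush]  L0: P0=I P1=I P2=M P3=I  mem[L0]=51
8. P1: store L5 := 39  bus=[BusUpgr]  L5: P0=I P1=M P2=I P3=I  mem[L5]=10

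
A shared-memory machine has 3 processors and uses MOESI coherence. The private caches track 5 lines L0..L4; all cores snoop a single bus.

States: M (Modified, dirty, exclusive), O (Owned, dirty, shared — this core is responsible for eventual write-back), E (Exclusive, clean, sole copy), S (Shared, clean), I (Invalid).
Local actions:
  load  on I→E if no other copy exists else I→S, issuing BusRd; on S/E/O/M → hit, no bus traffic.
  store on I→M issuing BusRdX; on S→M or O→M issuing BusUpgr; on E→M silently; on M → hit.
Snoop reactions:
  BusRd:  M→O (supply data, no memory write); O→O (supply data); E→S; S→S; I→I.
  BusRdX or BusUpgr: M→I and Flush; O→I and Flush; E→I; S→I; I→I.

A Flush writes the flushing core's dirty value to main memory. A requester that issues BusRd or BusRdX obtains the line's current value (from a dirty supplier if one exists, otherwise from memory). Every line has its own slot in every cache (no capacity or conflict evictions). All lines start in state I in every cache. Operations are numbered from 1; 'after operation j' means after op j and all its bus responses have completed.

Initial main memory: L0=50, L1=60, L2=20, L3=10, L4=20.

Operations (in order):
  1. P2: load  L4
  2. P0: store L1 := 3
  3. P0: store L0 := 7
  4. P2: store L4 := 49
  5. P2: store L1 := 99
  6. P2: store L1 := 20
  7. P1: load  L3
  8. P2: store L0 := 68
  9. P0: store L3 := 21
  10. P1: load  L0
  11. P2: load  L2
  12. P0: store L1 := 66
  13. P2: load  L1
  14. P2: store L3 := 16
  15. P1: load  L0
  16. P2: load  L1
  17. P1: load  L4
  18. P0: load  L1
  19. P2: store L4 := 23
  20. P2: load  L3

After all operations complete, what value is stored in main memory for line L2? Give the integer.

memory[L2] = 20

step 1: P2: load  L4  ⟶  IIE  (L4)  txn=BusRd  M[L4]=20
step 2: P0: store L1 := 3  ⟶  MII  (L1)  txn=BusRdX  M[L1]=60
step 3: P0: store L0 := 7  ⟶  MII  (L0)  txn=BusRdX  M[L0]=50
step 4: P2: store L4 := 49  ⟶  IIM  (L4)  txn=∅  M[L4]=20
step 5: P2: store L1 := 99  ⟶  IIM  (L1)  txn=BusRdX+Flush  M[L1]=3
step 6: P2: store L1 := 20  ⟶  IIM  (L1)  txn=∅  M[L1]=3
step 7: P1: load  L3  ⟶  IEI  (L3)  txn=BusRd  M[L3]=10
step 8: P2: store L0 := 68  ⟶  IIM  (L0)  txn=BusRdX+Flush  M[L0]=7
step 9: P0: store L3 := 21  ⟶  MII  (L3)  txn=BusRdX  M[L3]=10
step 10: P1: load  L0  ⟶  ISO  (L0)  txn=BusRd  M[L0]=7
step 11: P2: load  L2  ⟶  IIE  (L2)  txn=BusRd  M[L2]=20
step 12: P0: store L1 := 66  ⟶  MII  (L1)  txn=BusRdX+Flush  M[L1]=20
step 13: P2: load  L1  ⟶  OIS  (L1)  txn=BusRd  M[L1]=20
step 14: P2: store L3 := 16  ⟶  IIM  (L3)  txn=BusRdX+Flush  M[L3]=21
step 15: P1: load  L0  ⟶  ISO  (L0)  txn=∅  M[L0]=7
step 16: P2: load  L1  ⟶  OIS  (L1)  txn=∅  M[L1]=20
step 17: P1: load  L4  ⟶  ISO  (L4)  txn=BusRd  M[L4]=20
step 18: P0: load  L1  ⟶  OIS  (L1)  txn=∅  M[L1]=20
step 19: P2: store L4 := 23  ⟶  IIM  (L4)  txn=BusUpgr  M[L4]=20
step 20: P2: load  L3  ⟶  IIM  (L3)  txn=∅  M[L3]=21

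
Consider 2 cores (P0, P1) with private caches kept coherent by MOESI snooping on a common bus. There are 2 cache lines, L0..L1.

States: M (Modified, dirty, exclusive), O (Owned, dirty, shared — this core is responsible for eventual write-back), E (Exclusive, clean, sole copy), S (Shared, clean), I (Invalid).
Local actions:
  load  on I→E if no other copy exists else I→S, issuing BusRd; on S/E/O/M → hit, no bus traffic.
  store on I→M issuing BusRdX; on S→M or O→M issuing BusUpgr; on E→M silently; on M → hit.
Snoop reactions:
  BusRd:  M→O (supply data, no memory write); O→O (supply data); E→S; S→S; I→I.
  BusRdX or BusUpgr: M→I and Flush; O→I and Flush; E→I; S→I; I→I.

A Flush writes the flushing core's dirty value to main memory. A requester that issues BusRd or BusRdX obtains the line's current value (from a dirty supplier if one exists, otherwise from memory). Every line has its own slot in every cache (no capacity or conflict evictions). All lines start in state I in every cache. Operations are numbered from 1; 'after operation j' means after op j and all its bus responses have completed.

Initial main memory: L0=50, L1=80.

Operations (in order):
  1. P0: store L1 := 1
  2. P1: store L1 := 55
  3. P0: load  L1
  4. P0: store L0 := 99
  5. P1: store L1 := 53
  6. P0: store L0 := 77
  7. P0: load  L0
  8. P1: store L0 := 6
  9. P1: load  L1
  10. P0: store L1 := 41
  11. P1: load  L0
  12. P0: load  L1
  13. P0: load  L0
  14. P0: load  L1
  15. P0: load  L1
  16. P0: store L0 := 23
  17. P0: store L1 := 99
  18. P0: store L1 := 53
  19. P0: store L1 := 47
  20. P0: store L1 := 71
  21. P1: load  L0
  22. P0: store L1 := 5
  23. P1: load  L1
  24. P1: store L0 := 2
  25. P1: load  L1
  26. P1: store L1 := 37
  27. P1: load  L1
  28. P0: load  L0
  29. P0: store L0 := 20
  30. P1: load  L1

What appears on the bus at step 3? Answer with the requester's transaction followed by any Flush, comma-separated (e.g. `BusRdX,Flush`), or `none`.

bus = BusRd

step 1: P0: store L1 := 1  ⟶  MI  (L1)  txn=BusRdX  M[L1]=80
step 2: P1: store L1 := 55  ⟶  IM  (L1)  txn=BusRdX+Flush  M[L1]=1
step 3: P0: load  L1  ⟶  SO  (L1)  txn=BusRd  M[L1]=1
step 4: P0: store L0 := 99  ⟶  MI  (L0)  txn=BusRdX  M[L0]=50
step 5: P1: store L1 := 53  ⟶  IM  (L1)  txn=BusUpgr  M[L1]=1
step 6: P0: store L0 := 77  ⟶  MI  (L0)  txn=∅  M[L0]=50
step 7: P0: load  L0  ⟶  MI  (L0)  txn=∅  M[L0]=50
step 8: P1: store L0 := 6  ⟶  IM  (L0)  txn=BusRdX+Flush  M[L0]=77
step 9: P1: load  L1  ⟶  IM  (L1)  txn=∅  M[L1]=1
step 10: P0: store L1 := 41  ⟶  MI  (L1)  txn=BusRdX+Flush  M[L1]=53
step 11: P1: load  L0  ⟶  IM  (L0)  txn=∅  M[L0]=77
step 12: P0: load  L1  ⟶  MI  (L1)  txn=∅  M[L1]=53
step 13: P0: load  L0  ⟶  SO  (L0)  txn=BusRd  M[L0]=77
step 14: P0: load  L1  ⟶  MI  (L1)  txn=∅  M[L1]=53
step 15: P0: load  L1  ⟶  MI  (L1)  txn=∅  M[L1]=53
step 16: P0: store L0 := 23  ⟶  MI  (L0)  txn=BusUpgr+Flush  M[L0]=6
step 17: P0: store L1 := 99  ⟶  MI  (L1)  txn=∅  M[L1]=53
step 18: P0: store L1 := 53  ⟶  MI  (L1)  txn=∅  M[L1]=53
step 19: P0: store L1 := 47  ⟶  MI  (L1)  txn=∅  M[L1]=53
step 20: P0: store L1 := 71  ⟶  MI  (L1)  txn=∅  M[L1]=53
step 21: P1: load  L0  ⟶  OS  (L0)  txn=BusRd  M[L0]=6
step 22: P0: store L1 := 5  ⟶  MI  (L1)  txn=∅  M[L1]=53
step 23: P1: load  L1  ⟶  OS  (L1)  txn=BusRd  M[L1]=53
step 24: P1: store L0 := 2  ⟶  IM  (L0)  txn=BusUpgr+Flush  M[L0]=23
step 25: P1: load  L1  ⟶  OS  (L1)  txn=∅  M[L1]=53
step 26: P1: store L1 := 37  ⟶  IM  (L1)  txn=BusUpgr+Flush  M[L1]=5
step 27: P1: load  L1  ⟶  IM  (L1)  txn=∅  M[L1]=5
step 28: P0: load  L0  ⟶  SO  (L0)  txn=BusRd  M[L0]=23
step 29: P0: store L0 := 20  ⟶  MI  (L0)  txn=BusUpgr+Flush  M[L0]=2
step 30: P1: load  L1  ⟶  IM  (L1)  txn=∅  M[L1]=5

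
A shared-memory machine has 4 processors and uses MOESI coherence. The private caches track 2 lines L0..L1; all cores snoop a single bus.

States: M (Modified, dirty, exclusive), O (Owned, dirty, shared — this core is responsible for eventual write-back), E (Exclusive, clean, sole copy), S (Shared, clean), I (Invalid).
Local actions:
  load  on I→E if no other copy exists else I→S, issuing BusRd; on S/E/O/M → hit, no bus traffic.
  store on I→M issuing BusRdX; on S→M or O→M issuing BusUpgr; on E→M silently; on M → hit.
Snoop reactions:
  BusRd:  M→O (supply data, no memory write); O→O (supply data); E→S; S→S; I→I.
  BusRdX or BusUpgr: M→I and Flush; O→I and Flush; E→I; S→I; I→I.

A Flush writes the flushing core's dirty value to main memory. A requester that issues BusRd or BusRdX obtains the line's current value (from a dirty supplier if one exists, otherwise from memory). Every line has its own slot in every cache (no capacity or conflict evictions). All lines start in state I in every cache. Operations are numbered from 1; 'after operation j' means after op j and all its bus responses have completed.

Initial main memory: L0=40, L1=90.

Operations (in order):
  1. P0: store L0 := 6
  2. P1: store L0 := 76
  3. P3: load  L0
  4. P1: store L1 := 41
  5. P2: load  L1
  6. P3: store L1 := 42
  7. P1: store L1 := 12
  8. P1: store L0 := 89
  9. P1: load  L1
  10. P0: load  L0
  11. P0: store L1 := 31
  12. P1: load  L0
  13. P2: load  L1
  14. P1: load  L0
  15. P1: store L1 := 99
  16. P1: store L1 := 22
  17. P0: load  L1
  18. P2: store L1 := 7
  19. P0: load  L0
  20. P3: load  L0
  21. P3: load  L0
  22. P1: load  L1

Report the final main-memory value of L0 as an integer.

[1] P0: store L0 := 6 | P0:M(6), P1:I, P2:I, P3:I | bus: BusRdX
[2] P1: store L0 := 76 | P0:I, P1:M(76), P2:I, P3:I | bus: BusRdX,Flush
[3] P3: load  L0 | P0:I, P1:O(76), P2:I, P3:S(76) | bus: BusRd
[4] P1: store L1 := 41 | P0:I, P1:M(41), P2:I, P3:I | bus: BusRdX
[5] P2: load  L1 | P0:I, P1:O(41), P2:S(41), P3:I | bus: BusRd
[6] P3: store L1 := 42 | P0:I, P1:I, P2:I, P3:M(42) | bus: BusRdX,Flush
[7] P1: store L1 := 12 | P0:I, P1:M(12), P2:I, P3:I | bus: BusRdX,Flush
[8] P1: store L0 := 89 | P0:I, P1:M(89), P2:I, P3:I | bus: BusUpgr
[9] P1: load  L1 | P0:I, P1:M(12), P2:I, P3:I | bus: none
[10] P0: load  L0 | P0:S(89), P1:O(89), P2:I, P3:I | bus: BusRd
[11] P0: store L1 := 31 | P0:M(31), P1:I, P2:I, P3:I | bus: BusRdX,Flush
[12] P1: load  L0 | P0:S(89), P1:O(89), P2:I, P3:I | bus: none
[13] P2: load  L1 | P0:O(31), P1:I, P2:S(31), P3:I | bus: BusRd
[14] P1: load  L0 | P0:S(89), P1:O(89), P2:I, P3:I | bus: none
[15] P1: store L1 := 99 | P0:I, P1:M(99), P2:I, P3:I | bus: BusRdX,Flush
[16] P1: store L1 := 22 | P0:I, P1:M(22), P2:I, P3:I | bus: none
[17] P0: load  L1 | P0:S(22), P1:O(22), P2:I, P3:I | bus: BusRd
[18] P2: store L1 := 7 | P0:I, P1:I, P2:M(7), P3:I | bus: BusRdX,Flush
[19] P0: load  L0 | P0:S(89), P1:O(89), P2:I, P3:I | bus: none
[20] P3: load  L0 | P0:S(89), P1:O(89), P2:I, P3:S(89) | bus: BusRd
[21] P3: load  L0 | P0:S(89), P1:O(89), P2:I, P3:S(89) | bus: none
[22] P1: load  L1 | P0:I, P1:S(7), P2:O(7), P3:I | bus: BusRd

memory[L0] = 6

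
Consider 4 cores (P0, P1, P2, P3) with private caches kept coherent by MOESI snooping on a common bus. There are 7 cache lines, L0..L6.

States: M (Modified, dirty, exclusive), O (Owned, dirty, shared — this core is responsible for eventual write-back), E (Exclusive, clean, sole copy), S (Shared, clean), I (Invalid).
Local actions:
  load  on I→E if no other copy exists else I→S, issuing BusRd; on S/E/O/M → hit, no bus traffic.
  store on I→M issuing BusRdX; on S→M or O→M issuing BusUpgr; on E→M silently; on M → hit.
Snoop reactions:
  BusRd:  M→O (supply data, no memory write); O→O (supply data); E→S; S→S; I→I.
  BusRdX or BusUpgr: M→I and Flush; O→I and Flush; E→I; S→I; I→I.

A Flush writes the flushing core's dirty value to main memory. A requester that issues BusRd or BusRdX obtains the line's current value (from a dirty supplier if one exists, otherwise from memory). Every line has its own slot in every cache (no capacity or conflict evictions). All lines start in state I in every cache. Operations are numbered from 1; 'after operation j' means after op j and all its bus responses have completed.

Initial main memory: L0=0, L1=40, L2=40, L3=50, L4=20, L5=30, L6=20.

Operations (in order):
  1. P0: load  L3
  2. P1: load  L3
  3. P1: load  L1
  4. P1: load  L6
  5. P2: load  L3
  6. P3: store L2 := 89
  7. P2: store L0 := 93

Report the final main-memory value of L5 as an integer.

memory[L5] = 30

[1] P0: load  L3 | P0:E(50), P1:I, P2:I, P3:I | bus: BusRd
[2] P1: load  L3 | P0:S(50), P1:S(50), P2:I, P3:I | bus: BusRd
[3] P1: load  L1 | P0:I, P1:E(40), P2:I, P3:I | bus: BusRd
[4] P1: load  L6 | P0:I, P1:E(20), P2:I, P3:I | bus: BusRd
[5] P2: load  L3 | P0:S(50), P1:S(50), P2:S(50), P3:I | bus: BusRd
[6] P3: store L2 := 89 | P0:I, P1:I, P2:I, P3:M(89) | bus: BusRdX
[7] P2: store L0 := 93 | P0:I, P1:I, P2:M(93), P3:I | bus: BusRdX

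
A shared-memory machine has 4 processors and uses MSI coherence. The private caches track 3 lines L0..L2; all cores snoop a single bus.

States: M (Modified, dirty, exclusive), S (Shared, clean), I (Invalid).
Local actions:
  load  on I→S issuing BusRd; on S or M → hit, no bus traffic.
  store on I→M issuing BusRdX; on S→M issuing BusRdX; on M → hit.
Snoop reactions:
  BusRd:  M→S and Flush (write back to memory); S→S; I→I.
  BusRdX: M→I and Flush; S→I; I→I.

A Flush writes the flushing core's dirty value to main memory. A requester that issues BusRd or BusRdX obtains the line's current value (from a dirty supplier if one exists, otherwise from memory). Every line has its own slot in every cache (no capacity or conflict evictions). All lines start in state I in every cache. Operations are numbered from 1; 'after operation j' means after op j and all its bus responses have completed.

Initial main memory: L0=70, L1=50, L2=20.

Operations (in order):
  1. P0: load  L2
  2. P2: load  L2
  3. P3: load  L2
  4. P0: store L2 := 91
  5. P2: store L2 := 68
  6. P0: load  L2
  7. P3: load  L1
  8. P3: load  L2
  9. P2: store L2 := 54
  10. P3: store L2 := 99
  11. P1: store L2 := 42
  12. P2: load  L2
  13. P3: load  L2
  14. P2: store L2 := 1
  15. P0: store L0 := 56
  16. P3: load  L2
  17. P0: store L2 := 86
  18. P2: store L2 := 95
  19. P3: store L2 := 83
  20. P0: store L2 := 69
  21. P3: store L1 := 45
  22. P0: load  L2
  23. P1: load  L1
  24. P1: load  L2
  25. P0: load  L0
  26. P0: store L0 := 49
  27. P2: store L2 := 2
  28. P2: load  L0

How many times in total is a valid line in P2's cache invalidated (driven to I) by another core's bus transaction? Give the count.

[1] P0: load  L2 | P0:S(20), P1:I, P2:I, P3:I | bus: BusRd
[2] P2: load  L2 | P0:S(20), P1:I, P2:S(20), P3:I | bus: BusRd
[3] P3: load  L2 | P0:S(20), P1:I, P2:S(20), P3:S(20) | bus: BusRd
[4] P0: store L2 := 91 | P0:M(91), P1:I, P2:I, P3:I | bus: BusRdX
[5] P2: store L2 := 68 | P0:I, P1:I, P2:M(68), P3:I | bus: BusRdX,Flush
[6] P0: load  L2 | P0:S(68), P1:I, P2:S(68), P3:I | bus: BusRd,Flush
[7] P3: load  L1 | P0:I, P1:I, P2:I, P3:S(50) | bus: BusRd
[8] P3: load  L2 | P0:S(68), P1:I, P2:S(68), P3:S(68) | bus: BusRd
[9] P2: store L2 := 54 | P0:I, P1:I, P2:M(54), P3:I | bus: BusRdX
[10] P3: store L2 := 99 | P0:I, P1:I, P2:I, P3:M(99) | bus: BusRdX,Flush
[11] P1: store L2 := 42 | P0:I, P1:M(42), P2:I, P3:I | bus: BusRdX,Flush
[12] P2: load  L2 | P0:I, P1:S(42), P2:S(42), P3:I | bus: BusRd,Flush
[13] P3: load  L2 | P0:I, P1:S(42), P2:S(42), P3:S(42) | bus: BusRd
[14] P2: store L2 := 1 | P0:I, P1:I, P2:M(1), P3:I | bus: BusRdX
[15] P0: store L0 := 56 | P0:M(56), P1:I, P2:I, P3:I | bus: BusRdX
[16] P3: load  L2 | P0:I, P1:I, P2:S(1), P3:S(1) | bus: BusRd,Flush
[17] P0: store L2 := 86 | P0:M(86), P1:I, P2:I, P3:I | bus: BusRdX
[18] P2: store L2 := 95 | P0:I, P1:I, P2:M(95), P3:I | bus: BusRdX,Flush
[19] P3: store L2 := 83 | P0:I, P1:I, P2:I, P3:M(83) | bus: BusRdX,Flush
[20] P0: store L2 := 69 | P0:M(69), P1:I, P2:I, P3:I | bus: BusRdX,Flush
[21] P3: store L1 := 45 | P0:I, P1:I, P2:I, P3:M(45) | bus: BusRdX
[22] P0: load  L2 | P0:M(69), P1:I, P2:I, P3:I | bus: none
[23] P1: load  L1 | P0:I, P1:S(45), P2:I, P3:S(45) | bus: BusRd,Flush
[24] P1: load  L2 | P0:S(69), P1:S(69), P2:I, P3:I | bus: BusRd,Flush
[25] P0: load  L0 | P0:M(56), P1:I, P2:I, P3:I | bus: none
[26] P0: store L0 := 49 | P0:M(49), P1:I, P2:I, P3:I | bus: none
[27] P2: store L2 := 2 | P0:I, P1:I, P2:M(2), P3:I | bus: BusRdX
[28] P2: load  L0 | P0:S(49), P1:I, P2:S(49), P3:I | bus: BusRd,Flush

invalidations = 4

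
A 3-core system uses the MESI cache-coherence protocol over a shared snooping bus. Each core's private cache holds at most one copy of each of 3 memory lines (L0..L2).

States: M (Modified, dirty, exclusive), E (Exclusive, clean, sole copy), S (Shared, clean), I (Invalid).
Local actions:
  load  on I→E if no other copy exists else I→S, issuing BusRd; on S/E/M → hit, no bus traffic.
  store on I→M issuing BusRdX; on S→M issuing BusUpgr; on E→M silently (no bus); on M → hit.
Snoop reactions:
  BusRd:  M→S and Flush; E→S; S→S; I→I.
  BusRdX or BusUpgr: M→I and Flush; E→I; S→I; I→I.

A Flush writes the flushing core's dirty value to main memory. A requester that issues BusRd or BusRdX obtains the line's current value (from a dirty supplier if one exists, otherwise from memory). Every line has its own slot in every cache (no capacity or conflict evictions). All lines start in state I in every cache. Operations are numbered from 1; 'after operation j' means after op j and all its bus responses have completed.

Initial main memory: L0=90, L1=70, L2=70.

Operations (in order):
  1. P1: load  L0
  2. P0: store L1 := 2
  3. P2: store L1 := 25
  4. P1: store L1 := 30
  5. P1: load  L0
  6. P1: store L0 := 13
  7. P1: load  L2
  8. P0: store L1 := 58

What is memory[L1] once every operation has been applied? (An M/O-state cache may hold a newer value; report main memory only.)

memory[L1] = 30

step 1: P1: load  L0  ⟶  IEI  (L0)  txn=BusRd  M[L0]=90
step 2: P0: store L1 := 2  ⟶  MII  (L1)  txn=BusRdX  M[L1]=70
step 3: P2: store L1 := 25  ⟶  IIM  (L1)  txn=BusRdX+Flush  M[L1]=2
step 4: P1: store L1 := 30  ⟶  IMI  (L1)  txn=BusRdX+Flush  M[L1]=25
step 5: P1: load  L0  ⟶  IEI  (L0)  txn=∅  M[L0]=90
step 6: P1: store L0 := 13  ⟶  IMI  (L0)  txn=∅  M[L0]=90
step 7: P1: load  L2  ⟶  IEI  (L2)  txn=BusRd  M[L2]=70
step 8: P0: store L1 := 58  ⟶  MII  (L1)  txn=BusRdX+Flush  M[L1]=30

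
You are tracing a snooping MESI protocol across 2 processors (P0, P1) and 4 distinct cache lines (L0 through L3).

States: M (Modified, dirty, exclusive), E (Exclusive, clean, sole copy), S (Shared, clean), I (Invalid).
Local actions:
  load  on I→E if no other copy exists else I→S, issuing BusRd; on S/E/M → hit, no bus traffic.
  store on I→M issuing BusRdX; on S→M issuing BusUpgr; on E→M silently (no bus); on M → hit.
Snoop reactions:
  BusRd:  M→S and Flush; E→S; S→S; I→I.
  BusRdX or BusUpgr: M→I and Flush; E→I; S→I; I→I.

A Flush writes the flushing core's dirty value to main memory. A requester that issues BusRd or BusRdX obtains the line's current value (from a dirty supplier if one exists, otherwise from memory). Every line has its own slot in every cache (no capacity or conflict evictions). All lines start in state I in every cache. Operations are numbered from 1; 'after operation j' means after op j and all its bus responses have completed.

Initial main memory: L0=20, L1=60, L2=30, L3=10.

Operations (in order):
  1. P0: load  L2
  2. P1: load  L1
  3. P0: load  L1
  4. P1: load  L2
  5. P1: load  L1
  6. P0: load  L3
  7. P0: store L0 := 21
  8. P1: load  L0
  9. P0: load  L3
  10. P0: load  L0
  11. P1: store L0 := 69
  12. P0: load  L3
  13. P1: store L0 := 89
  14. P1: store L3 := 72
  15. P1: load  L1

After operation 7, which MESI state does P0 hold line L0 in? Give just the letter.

1. P0: load  L2  bus=[BusRd]  L2: P0=E P1=I  mem[L2]=30
2. P1: load  L1  bus=[BusRd]  L1: P0=I P1=E  mem[L1]=60
3. P0: load  L1  bus=[BusRd]  L1: P0=S P1=S  mem[L1]=60
4. P1: load  L2  bus=[BusRd]  L2: P0=S P1=S  mem[L2]=30
5. P1: load  L1  bus=[-]  L1: P0=S P1=S  mem[L1]=60
6. P0: load  L3  bus=[BusRd]  L3: P0=E P1=I  mem[L3]=10
7. P0: store L0 := 21  bus=[BusRdX]  L0: P0=M P1=I  mem[L0]=20
8. P1: load  L0  bus=[BusRd,Flush]  L0: P0=S P1=S  mem[L0]=21
9. P0: load  L3  bus=[-]  L3: P0=E P1=I  mem[L3]=10
10. P0: load  L0  bus=[-]  L0: P0=S P1=S  mem[L0]=21
11. P1: store L0 := 69  bus=[BusUpgr]  L0: P0=I P1=M  mem[L0]=21
12. P0: load  L3  bus=[-]  L3: P0=E P1=I  mem[L3]=10
13. P1: store L0 := 89  bus=[-]  L0: P0=I P1=M  mem[L0]=21
14. P1: store L3 := 72  bus=[BusRdX]  L3: P0=I P1=M  mem[L3]=10
15. P1: load  L1  bus=[-]  L1: P0=S P1=S  mem[L1]=60

state = M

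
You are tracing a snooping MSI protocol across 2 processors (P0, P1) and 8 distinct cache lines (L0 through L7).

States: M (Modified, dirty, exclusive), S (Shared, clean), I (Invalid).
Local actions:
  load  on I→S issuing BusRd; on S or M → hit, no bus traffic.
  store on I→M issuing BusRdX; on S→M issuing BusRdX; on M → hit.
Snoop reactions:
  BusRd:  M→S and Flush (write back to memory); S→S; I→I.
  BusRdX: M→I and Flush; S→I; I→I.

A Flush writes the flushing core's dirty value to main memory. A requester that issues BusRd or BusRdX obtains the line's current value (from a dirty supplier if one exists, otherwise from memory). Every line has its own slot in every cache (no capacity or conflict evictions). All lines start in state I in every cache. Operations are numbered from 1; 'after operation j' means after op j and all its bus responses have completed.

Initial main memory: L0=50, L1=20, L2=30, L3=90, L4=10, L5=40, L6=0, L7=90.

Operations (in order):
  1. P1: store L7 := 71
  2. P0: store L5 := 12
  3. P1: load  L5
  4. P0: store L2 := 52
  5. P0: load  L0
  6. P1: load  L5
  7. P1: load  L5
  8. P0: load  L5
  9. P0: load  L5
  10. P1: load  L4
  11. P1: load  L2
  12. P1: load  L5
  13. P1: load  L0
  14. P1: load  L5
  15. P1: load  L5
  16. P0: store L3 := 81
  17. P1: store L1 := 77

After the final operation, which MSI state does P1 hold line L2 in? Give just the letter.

state = S

1. P1: store L7 := 71  bus=[BusRdX]  L7: P0=I P1=M  mem[L7]=90
2. P0: store L5 := 12  bus=[BusRdX]  L5: P0=M P1=I  mem[L5]=40
3. P1: load  L5  bus=[BusRd,Flush]  L5: P0=S P1=S  mem[L5]=12
4. P0: store L2 := 52  bus=[BusRdX]  L2: P0=M P1=I  mem[L2]=30
5. P0: load  L0  bus=[BusRd]  L0: P0=S P1=I  mem[L0]=50
6. P1: load  L5  bus=[-]  L5: P0=S P1=S  mem[L5]=12
7. P1: load  L5  bus=[-]  L5: P0=S P1=S  mem[L5]=12
8. P0: load  L5  bus=[-]  L5: P0=S P1=S  mem[L5]=12
9. P0: load  L5  bus=[-]  L5: P0=S P1=S  mem[L5]=12
10. P1: load  L4  bus=[BusRd]  L4: P0=I P1=S  mem[L4]=10
11. P1: load  L2  bus=[BusRd,Flush]  L2: P0=S P1=S  mem[L2]=52
12. P1: load  L5  bus=[-]  L5: P0=S P1=S  mem[L5]=12
13. P1: load  L0  bus=[BusRd]  L0: P0=S P1=S  mem[L0]=50
14. P1: load  L5  bus=[-]  L5: P0=S P1=S  mem[L5]=12
15. P1: load  L5  bus=[-]  L5: P0=S P1=S  mem[L5]=12
16. P0: store L3 := 81  bus=[BusRdX]  L3: P0=M P1=I  mem[L3]=90
17. P1: store L1 := 77  bus=[BusRdX]  L1: P0=I P1=M  mem[L1]=20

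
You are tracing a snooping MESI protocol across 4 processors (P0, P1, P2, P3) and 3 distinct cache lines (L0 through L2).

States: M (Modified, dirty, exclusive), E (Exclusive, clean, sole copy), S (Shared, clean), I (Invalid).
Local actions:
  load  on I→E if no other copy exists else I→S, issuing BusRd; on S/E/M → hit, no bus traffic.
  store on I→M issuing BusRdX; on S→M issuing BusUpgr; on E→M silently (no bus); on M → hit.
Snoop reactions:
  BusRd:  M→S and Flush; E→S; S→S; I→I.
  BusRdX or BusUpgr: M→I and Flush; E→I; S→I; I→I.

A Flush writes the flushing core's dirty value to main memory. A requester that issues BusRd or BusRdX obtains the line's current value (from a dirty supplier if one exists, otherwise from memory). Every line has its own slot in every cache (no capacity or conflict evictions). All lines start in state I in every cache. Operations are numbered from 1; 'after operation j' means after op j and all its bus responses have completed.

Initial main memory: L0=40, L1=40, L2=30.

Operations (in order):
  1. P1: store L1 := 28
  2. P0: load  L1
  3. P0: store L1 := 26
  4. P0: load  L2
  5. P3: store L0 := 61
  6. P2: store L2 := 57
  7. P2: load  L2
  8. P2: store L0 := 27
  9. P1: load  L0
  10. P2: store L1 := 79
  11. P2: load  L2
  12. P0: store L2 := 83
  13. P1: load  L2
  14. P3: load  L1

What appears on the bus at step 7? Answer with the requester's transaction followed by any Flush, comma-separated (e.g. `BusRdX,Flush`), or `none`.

1. P1: store L1 := 28  bus=[BusRdX]  L1: P0=I P1=M P2=I P3=I  mem[L1]=40
2. P0: load  L1  bus=[BusRd,Flush]  L1: P0=S P1=S P2=I P3=I  mem[L1]=28
3. P0: store L1 := 26  bus=[BusUpgr]  L1: P0=M P1=I P2=I P3=I  mem[L1]=28
4. P0: load  L2  bus=[BusRd]  L2: P0=E P1=I P2=I P3=I  mem[L2]=30
5. P3: store L0 := 61  bus=[BusRdX]  L0: P0=I P1=I P2=I P3=M  mem[L0]=40
6. P2: store L2 := 57  bus=[BusRdX]  L2: P0=I P1=I P2=M P3=I  mem[L2]=30
7. P2: load  L2  bus=[-]  L2: P0=I P1=I P2=M P3=I  mem[L2]=30
8. P2: store L0 := 27  bus=[BusRdX,Flush]  L0: P0=I P1=I P2=M P3=I  mem[L0]=61
9. P1: load  L0  bus=[BusRd,Flush]  L0: P0=I P1=S P2=S P3=I  mem[L0]=27
10. P2: store L1 := 79  bus=[BusRdX,Flush]  L1: P0=I P1=I P2=M P3=I  mem[L1]=26
11. P2: load  L2  bus=[-]  L2: P0=I P1=I P2=M P3=I  mem[L2]=30
12. P0: store L2 := 83  bus=[BusRdX,Flush]  L2: P0=M P1=I P2=I P3=I  mem[L2]=57
13. P1: load  L2  bus=[BusRd,Flush]  L2: P0=S P1=S P2=I P3=I  mem[L2]=83
14. P3: load  L1  bus=[BusRd,Flush]  L1: P0=I P1=I P2=S P3=S  mem[L1]=79

bus = none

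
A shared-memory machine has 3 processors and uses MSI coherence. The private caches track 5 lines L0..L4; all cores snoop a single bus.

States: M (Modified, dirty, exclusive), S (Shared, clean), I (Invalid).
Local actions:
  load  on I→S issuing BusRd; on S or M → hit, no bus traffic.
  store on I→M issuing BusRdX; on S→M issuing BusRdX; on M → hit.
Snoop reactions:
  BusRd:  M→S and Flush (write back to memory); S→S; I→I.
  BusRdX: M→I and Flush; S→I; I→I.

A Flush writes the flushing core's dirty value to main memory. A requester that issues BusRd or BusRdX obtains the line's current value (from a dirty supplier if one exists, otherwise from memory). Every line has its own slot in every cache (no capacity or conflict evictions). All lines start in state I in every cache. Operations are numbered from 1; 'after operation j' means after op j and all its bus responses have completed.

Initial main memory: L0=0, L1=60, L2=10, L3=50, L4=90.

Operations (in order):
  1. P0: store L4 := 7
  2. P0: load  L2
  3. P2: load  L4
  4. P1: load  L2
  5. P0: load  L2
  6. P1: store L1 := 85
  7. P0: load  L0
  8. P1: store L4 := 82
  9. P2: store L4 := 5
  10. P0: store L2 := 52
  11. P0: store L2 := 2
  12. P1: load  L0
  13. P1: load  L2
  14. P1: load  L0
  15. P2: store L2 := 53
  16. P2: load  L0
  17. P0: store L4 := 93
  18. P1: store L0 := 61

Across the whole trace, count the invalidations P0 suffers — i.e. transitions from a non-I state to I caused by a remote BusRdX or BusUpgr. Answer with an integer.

invalidations = 3

  op1 P0: store L4 := 7 → M/I/I on L4; bus BusRdX; mem=90
  op2 P0: load  L2 → S/I/I on L2; bus BusRd; mem=10
  op3 P2: load  L4 → S/I/S on L4; bus BusRd Flush; mem=7
  op4 P1: load  L2 → S/S/I on L2; bus BusRd; mem=10
  op5 P0: load  L2 → S/S/I on L2; bus (none); mem=10
  op6 P1: store L1 := 85 → I/M/I on L1; bus BusRdX; mem=60
  op7 P0: load  L0 → S/I/I on L0; bus BusRd; mem=0
  op8 P1: store L4 := 82 → I/M/I on L4; bus BusRdX; mem=7
  op9 P2: store L4 := 5 → I/I/M on L4; bus BusRdX Flush; mem=82
  op10 P0: store L2 := 52 → M/I/I on L2; bus BusRdX; mem=10
  op11 P0: store L2 := 2 → M/I/I on L2; bus (none); mem=10
  op12 P1: load  L0 → S/S/I on L0; bus BusRd; mem=0
  op13 P1: load  L2 → S/S/I on L2; bus BusRd Flush; mem=2
  op14 P1: load  L0 → S/S/I on L0; bus (none); mem=0
  op15 P2: store L2 := 53 → I/I/M on L2; bus BusRdX; mem=2
  op16 P2: load  L0 → S/S/S on L0; bus BusRd; mem=0
  op17 P0: store L4 := 93 → M/I/I on L4; bus BusRdX Flush; mem=5
  op18 P1: store L0 := 61 → I/M/I on L0; bus BusRdX; mem=0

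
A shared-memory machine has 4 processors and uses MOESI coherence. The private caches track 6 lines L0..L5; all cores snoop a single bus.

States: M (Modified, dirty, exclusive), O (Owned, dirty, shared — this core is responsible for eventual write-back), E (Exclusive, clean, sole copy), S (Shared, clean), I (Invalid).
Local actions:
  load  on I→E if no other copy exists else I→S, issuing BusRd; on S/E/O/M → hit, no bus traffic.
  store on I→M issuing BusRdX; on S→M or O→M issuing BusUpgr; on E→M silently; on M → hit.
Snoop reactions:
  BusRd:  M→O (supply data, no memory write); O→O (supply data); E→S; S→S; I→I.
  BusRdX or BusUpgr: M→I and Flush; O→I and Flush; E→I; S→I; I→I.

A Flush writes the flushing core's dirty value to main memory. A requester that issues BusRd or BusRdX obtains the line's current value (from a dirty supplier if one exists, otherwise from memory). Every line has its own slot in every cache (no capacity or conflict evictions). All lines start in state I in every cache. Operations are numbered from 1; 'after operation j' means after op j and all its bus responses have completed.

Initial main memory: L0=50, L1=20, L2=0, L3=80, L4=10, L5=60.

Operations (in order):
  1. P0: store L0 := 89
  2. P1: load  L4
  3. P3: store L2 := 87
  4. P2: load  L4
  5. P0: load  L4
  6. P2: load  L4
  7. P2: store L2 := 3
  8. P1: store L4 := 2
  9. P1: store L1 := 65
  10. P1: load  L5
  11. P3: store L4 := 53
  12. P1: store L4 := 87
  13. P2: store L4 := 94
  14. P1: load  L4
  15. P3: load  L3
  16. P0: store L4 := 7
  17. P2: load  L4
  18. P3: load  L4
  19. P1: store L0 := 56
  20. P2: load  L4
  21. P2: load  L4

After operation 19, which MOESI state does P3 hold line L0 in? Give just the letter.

  op1 P0: store L0 := 89 → M/I/I/I on L0; bus BusRdX; mem=50
  op2 P1: load  L4 → I/E/I/I on L4; bus BusRd; mem=10
  op3 P3: store L2 := 87 → I/I/I/M on L2; bus BusRdX; mem=0
  op4 P2: load  L4 → I/S/S/I on L4; bus BusRd; mem=10
  op5 P0: load  L4 → S/S/S/I on L4; bus BusRd; mem=10
  op6 P2: load  L4 → S/S/S/I on L4; bus (none); mem=10
  op7 P2: store L2 := 3 → I/I/M/I on L2; bus BusRdX Flush; mem=87
  op8 P1: store L4 := 2 → I/M/I/I on L4; bus BusUpgr; mem=10
  op9 P1: store L1 := 65 → I/M/I/I on L1; bus BusRdX; mem=20
  op10 P1: load  L5 → I/E/I/I on L5; bus BusRd; mem=60
  op11 P3: store L4 := 53 → I/I/I/M on L4; bus BusRdX Flush; mem=2
  op12 P1: store L4 := 87 → I/M/I/I on L4; bus BusRdX Flush; mem=53
  op13 P2: store L4 := 94 → I/I/M/I on L4; bus BusRdX Flush; mem=87
  op14 P1: load  L4 → I/S/O/I on L4; bus BusRd; mem=87
  op15 P3: load  L3 → I/I/I/E on L3; bus BusRd; mem=80
  op16 P0: store L4 := 7 → M/I/I/I on L4; bus BusRdX Flush; mem=94
  op17 P2: load  L4 → O/I/S/I on L4; bus BusRd; mem=94
  op18 P3: load  L4 → O/I/S/S on L4; bus BusRd; mem=94
  op19 P1: store L0 := 56 → I/M/I/I on L0; bus BusRdX Flush; mem=89
  op20 P2: load  L4 → O/I/S/S on L4; bus (none); mem=94
  op21 P2: load  L4 → O/I/S/S on L4; bus (none); mem=94

state = I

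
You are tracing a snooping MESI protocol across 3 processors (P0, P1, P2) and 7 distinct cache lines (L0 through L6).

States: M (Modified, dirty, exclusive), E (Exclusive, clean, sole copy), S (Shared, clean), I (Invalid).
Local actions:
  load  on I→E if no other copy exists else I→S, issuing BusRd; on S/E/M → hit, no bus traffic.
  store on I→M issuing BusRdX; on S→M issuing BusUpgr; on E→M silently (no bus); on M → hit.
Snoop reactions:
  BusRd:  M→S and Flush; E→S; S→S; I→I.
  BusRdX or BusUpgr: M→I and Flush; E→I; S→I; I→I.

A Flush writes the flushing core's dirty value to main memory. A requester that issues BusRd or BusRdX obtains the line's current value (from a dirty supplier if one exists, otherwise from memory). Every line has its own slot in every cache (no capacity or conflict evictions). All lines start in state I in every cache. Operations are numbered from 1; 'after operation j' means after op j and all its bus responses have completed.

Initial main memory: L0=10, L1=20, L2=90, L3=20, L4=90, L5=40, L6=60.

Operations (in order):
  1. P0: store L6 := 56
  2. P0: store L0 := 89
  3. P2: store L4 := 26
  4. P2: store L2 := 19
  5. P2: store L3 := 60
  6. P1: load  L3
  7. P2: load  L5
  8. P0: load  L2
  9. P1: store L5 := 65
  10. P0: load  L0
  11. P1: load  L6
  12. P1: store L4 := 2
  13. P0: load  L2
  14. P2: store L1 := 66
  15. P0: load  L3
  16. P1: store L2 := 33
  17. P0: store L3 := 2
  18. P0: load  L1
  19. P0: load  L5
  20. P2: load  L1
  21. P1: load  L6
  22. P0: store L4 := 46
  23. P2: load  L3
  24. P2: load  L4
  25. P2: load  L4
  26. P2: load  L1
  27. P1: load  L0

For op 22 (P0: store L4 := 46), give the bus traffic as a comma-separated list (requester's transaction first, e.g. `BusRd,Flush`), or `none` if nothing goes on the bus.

bus = BusRdX,Flush

  op1 P0: store L6 := 56 → M/I/I on L6; bus BusRdX; mem=60
  op2 P0: store L0 := 89 → M/I/I on L0; bus BusRdX; mem=10
  op3 P2: store L4 := 26 → I/I/M on L4; bus BusRdX; mem=90
  op4 P2: store L2 := 19 → I/I/M on L2; bus BusRdX; mem=90
  op5 P2: store L3 := 60 → I/I/M on L3; bus BusRdX; mem=20
  op6 P1: load  L3 → I/S/S on L3; bus BusRd Flush; mem=60
  op7 P2: load  L5 → I/I/E on L5; bus BusRd; mem=40
  op8 P0: load  L2 → S/I/S on L2; bus BusRd Flush; mem=19
  op9 P1: store L5 := 65 → I/M/I on L5; bus BusRdX; mem=40
  op10 P0: load  L0 → M/I/I on L0; bus (none); mem=10
  op11 P1: load  L6 → S/S/I on L6; bus BusRd Flush; mem=56
  op12 P1: store L4 := 2 → I/M/I on L4; bus BusRdX Flush; mem=26
  op13 P0: load  L2 → S/I/S on L2; bus (none); mem=19
  op14 P2: store L1 := 66 → I/I/M on L1; bus BusRdX; mem=20
  op15 P0: load  L3 → S/S/S on L3; bus BusRd; mem=60
  op16 P1: store L2 := 33 → I/M/I on L2; bus BusRdX; mem=19
  op17 P0: store L3 := 2 → M/I/I on L3; bus BusUpgr; mem=60
  op18 P0: load  L1 → S/I/S on L1; bus BusRd Flush; mem=66
  op19 P0: load  L5 → S/S/I on L5; bus BusRd Flush; mem=65
  op20 P2: load  L1 → S/I/S on L1; bus (none); mem=66
  op21 P1: load  L6 → S/S/I on L6; bus (none); mem=56
  op22 P0: store L4 := 46 → M/I/I on L4; bus BusRdX Flush; mem=2
  op23 P2: load  L3 → S/I/S on L3; bus BusRd Flush; mem=2
  op24 P2: load  L4 → S/I/S on L4; bus BusRd Flush; mem=46
  op25 P2: load  L4 → S/I/S on L4; bus (none); mem=46
  op26 P2: load  L1 → S/I/S on L1; bus (none); mem=66
  op27 P1: load  L0 → S/S/I on L0; bus BusRd Flush; mem=89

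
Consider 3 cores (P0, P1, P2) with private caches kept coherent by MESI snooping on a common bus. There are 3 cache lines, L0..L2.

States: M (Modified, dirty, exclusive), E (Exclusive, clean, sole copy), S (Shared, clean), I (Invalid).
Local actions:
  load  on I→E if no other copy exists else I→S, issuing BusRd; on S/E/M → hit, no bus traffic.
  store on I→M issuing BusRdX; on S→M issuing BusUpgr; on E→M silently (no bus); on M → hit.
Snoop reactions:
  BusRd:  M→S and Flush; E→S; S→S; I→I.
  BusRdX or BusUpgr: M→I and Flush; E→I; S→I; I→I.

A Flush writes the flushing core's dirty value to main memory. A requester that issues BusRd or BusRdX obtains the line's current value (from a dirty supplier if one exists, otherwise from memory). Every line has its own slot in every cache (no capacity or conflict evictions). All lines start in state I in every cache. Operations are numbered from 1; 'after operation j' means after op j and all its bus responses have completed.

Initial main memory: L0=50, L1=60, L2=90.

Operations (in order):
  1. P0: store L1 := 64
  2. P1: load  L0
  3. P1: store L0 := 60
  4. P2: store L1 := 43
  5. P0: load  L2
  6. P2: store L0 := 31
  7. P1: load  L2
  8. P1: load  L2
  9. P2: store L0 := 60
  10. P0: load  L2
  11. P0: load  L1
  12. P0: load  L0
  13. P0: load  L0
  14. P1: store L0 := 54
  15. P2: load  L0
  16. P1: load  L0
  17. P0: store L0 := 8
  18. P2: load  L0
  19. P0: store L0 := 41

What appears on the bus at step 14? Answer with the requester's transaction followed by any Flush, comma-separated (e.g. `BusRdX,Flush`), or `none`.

step 1: P0: store L1 := 64  ⟶  MII  (L1)  txn=BusRdX  M[L1]=60
step 2: P1: load  L0  ⟶  IEI  (L0)  txn=BusRd  M[L0]=50
step 3: P1: store L0 := 60  ⟶  IMI  (L0)  txn=∅  M[L0]=50
step 4: P2: store L1 := 43  ⟶  IIM  (L1)  txn=BusRdX+Flush  M[L1]=64
step 5: P0: load  L2  ⟶  EII  (L2)  txn=BusRd  M[L2]=90
step 6: P2: store L0 := 31  ⟶  IIM  (L0)  txn=BusRdX+Flush  M[L0]=60
step 7: P1: load  L2  ⟶  SSI  (L2)  txn=BusRd  M[L2]=90
step 8: P1: load  L2  ⟶  SSI  (L2)  txn=∅  M[L2]=90
step 9: P2: store L0 := 60  ⟶  IIM  (L0)  txn=∅  M[L0]=60
step 10: P0: load  L2  ⟶  SSI  (L2)  txn=∅  M[L2]=90
step 11: P0: load  L1  ⟶  SIS  (L1)  txn=BusRd+Flush  M[L1]=43
step 12: P0: load  L0  ⟶  SIS  (L0)  txn=BusRd+Flush  M[L0]=60
step 13: P0: load  L0  ⟶  SIS  (L0)  txn=∅  M[L0]=60
step 14: P1: store L0 := 54  ⟶  IMI  (L0)  txn=BusRdX  M[L0]=60
step 15: P2: load  L0  ⟶  ISS  (L0)  txn=BusRd+Flush  M[L0]=54
step 16: P1: load  L0  ⟶  ISS  (L0)  txn=∅  M[L0]=54
step 17: P0: store L0 := 8  ⟶  MII  (L0)  txn=BusRdX  M[L0]=54
step 18: P2: load  L0  ⟶  SIS  (L0)  txn=BusRd+Flush  M[L0]=8
step 19: P0: store L0 := 41  ⟶  MII  (L0)  txn=BusUpgr  M[L0]=8

bus = BusRdX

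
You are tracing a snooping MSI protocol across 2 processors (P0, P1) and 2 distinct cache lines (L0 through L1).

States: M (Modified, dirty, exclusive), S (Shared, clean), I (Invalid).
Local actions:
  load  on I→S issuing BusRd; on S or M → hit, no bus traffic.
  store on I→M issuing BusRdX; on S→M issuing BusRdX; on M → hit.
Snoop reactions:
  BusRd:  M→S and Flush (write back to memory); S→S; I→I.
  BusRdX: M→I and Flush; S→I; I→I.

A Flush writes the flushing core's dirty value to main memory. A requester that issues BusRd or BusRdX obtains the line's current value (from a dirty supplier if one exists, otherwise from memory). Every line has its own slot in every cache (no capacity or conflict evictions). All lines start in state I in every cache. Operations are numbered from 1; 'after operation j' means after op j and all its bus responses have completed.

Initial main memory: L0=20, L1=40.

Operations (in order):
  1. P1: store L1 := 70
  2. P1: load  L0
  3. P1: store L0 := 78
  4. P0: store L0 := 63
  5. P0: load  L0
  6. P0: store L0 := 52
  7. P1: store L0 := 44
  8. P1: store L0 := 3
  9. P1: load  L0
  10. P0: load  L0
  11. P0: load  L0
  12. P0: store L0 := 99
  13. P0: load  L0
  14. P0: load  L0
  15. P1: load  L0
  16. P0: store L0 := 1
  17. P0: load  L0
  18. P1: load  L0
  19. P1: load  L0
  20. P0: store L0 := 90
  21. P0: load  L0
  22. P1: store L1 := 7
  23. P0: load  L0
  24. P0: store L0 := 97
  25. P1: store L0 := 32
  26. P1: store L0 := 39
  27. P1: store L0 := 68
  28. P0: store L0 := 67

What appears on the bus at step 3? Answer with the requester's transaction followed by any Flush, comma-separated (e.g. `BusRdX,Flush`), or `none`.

1. P1: store L1 := 70  bus=[BusRdX]  L1: P0=I P1=M  mem[L1]=40
2. P1: load  L0  bus=[BusRd]  L0: P0=I P1=S  mem[L0]=20
3. P1: store L0 := 78  bus=[BusRdX]  L0: P0=I P1=M  mem[L0]=20
4. P0: store L0 := 63  bus=[BusRdX,Flush]  L0: P0=M P1=I  mem[L0]=78
5. P0: load  L0  bus=[-]  L0: P0=M P1=I  mem[L0]=78
6. P0: store L0 := 52  bus=[-]  L0: P0=M P1=I  mem[L0]=78
7. P1: store L0 := 44  bus=[BusRdX,Flush]  L0: P0=I P1=M  mem[L0]=52
8. P1: store L0 := 3  bus=[-]  L0: P0=I P1=M  mem[L0]=52
9. P1: load  L0  bus=[-]  L0: P0=I P1=M  mem[L0]=52
10. P0: load  L0  bus=[BusRd,Flush]  L0: P0=S P1=S  mem[L0]=3
11. P0: load  L0  bus=[-]  L0: P0=S P1=S  mem[L0]=3
12. P0: store L0 := 99  bus=[BusRdX]  L0: P0=M P1=I  mem[L0]=3
13. P0: load  L0  bus=[-]  L0: P0=M P1=I  mem[L0]=3
14. P0: load  L0  bus=[-]  L0: P0=M P1=I  mem[L0]=3
15. P1: load  L0  bus=[BusRd,Flush]  L0: P0=S P1=S  mem[L0]=99
16. P0: store L0 := 1  bus=[BusRdX]  L0: P0=M P1=I  mem[L0]=99
17. P0: load  L0  bus=[-]  L0: P0=M P1=I  mem[L0]=99
18. P1: load  L0  bus=[BusRd,Flush]  L0: P0=S P1=S  mem[L0]=1
19. P1: load  L0  bus=[-]  L0: P0=S P1=S  mem[L0]=1
20. P0: store L0 := 90  bus=[BusRdX]  L0: P0=M P1=I  mem[L0]=1
21. P0: load  L0  bus=[-]  L0: P0=M P1=I  mem[L0]=1
22. P1: store L1 := 7  bus=[-]  L1: P0=I P1=M  mem[L1]=40
23. P0: load  L0  bus=[-]  L0: P0=M P1=I  mem[L0]=1
24. P0: store L0 := 97  bus=[-]  L0: P0=M P1=I  mem[L0]=1
25. P1: store L0 := 32  bus=[BusRdX,Flush]  L0: P0=I P1=M  mem[L0]=97
26. P1: store L0 := 39  bus=[-]  L0: P0=I P1=M  mem[L0]=97
27. P1: store L0 := 68  bus=[-]  L0: P0=I P1=M  mem[L0]=97
28. P0: store L0 := 67  bus=[BusRdX,Flush]  L0: P0=M P1=I  mem[L0]=68

bus = BusRdX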